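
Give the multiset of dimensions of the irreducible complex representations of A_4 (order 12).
Dimensions: 1, 1, 1, 3

Justification: There are 4 irreducibles (= number of conjugacy classes). Their dimensions d_i satisfy sum d_i^2 = |G| = 12: 1 + 1 + 1 + 9 = 12.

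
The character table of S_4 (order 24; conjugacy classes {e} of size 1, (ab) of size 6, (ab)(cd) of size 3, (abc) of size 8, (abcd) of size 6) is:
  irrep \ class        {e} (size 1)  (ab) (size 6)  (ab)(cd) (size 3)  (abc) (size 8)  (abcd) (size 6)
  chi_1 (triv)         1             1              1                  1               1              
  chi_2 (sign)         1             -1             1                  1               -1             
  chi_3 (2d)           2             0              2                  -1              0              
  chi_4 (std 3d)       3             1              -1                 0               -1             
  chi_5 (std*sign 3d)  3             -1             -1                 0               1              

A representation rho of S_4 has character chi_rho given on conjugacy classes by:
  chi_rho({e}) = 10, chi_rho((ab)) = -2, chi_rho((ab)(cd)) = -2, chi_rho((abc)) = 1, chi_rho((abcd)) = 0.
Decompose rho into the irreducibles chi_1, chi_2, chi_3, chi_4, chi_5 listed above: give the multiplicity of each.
Multiplicities: chi_1: 0, chi_2: 1, chi_3: 0, chi_4: 1, chi_5: 2.

Details: Use <chi_rho, chi> = (1/|G|) sum_C |C| * chi_rho(C) * conj(chi(C)) with |G| = 24 for each irreducible chi in the table:
  <chi_rho, chi_1> = (1/24)[1*(10)*conj(1) + 6*(-2)*conj(1) + 3*(-2)*conj(1) + 8*(1)*conj(1) + 6*(0)*conj(1)]
      = (1/24)[(10) + (-12) + (-6) + (8) + (0)] = 0/24 = 0
  <chi_rho, chi_2> = (1/24)[1*(10)*conj(1) + 6*(-2)*conj(-1) + 3*(-2)*conj(1) + 8*(1)*conj(1) + 6*(0)*conj(-1)]
      = (1/24)[(10) + (12) + (-6) + (8) + (0)] = 24/24 = 1
  <chi_rho, chi_3> = (1/24)[1*(10)*conj(2) + 6*(-2)*conj(0) + 3*(-2)*conj(2) + 8*(1)*conj(-1) + 6*(0)*conj(0)]
      = (1/24)[(20) + (0) + (-12) + (-8) + (0)] = 0/24 = 0
  <chi_rho, chi_4> = (1/24)[1*(10)*conj(3) + 6*(-2)*conj(1) + 3*(-2)*conj(-1) + 8*(1)*conj(0) + 6*(0)*conj(-1)]
      = (1/24)[(30) + (-12) + (6) + (0) + (0)] = 24/24 = 1
  <chi_rho, chi_5> = (1/24)[1*(10)*conj(3) + 6*(-2)*conj(-1) + 3*(-2)*conj(-1) + 8*(1)*conj(0) + 6*(0)*conj(1)]
      = (1/24)[(30) + (12) + (6) + (0) + (0)] = 48/24 = 2
Dimension check: dim(rho) = sum (mult * dim) = 0*1 + 1*1 + 0*2 + 1*3 + 2*3 = 10 = chi_rho(e) = 10.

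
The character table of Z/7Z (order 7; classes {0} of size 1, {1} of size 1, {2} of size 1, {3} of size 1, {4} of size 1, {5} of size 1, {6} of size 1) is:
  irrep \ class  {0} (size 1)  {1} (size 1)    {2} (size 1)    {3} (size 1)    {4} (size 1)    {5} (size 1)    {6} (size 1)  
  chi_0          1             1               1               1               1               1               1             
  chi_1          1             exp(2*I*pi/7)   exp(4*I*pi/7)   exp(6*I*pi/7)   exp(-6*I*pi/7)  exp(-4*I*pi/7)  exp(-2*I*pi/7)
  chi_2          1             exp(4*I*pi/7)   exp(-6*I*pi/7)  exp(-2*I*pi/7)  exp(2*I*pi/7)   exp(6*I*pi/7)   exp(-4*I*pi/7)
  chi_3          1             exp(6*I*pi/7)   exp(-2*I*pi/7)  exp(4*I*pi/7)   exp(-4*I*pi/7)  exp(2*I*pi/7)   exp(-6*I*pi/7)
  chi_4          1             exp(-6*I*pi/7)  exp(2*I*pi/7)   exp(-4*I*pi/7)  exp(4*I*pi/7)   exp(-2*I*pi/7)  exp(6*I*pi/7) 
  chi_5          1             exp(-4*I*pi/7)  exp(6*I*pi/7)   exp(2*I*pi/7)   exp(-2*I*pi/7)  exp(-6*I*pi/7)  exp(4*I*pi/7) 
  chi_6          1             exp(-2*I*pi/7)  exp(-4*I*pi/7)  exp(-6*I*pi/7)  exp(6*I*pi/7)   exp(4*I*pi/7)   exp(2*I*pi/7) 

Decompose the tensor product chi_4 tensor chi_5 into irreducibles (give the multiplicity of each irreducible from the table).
chi_4 tensor chi_5 = chi_2 (all other irreducibles have multiplicity 0).

Why: The character of a tensor product is the pointwise product (chi_4 * chi_5)(C) = chi_4(C) * chi_5(C):
  {0}: (1)*(1), {1}: (exp(-6*I*pi/7))*(exp(-4*I*pi/7)), {2}: (exp(2*I*pi/7))*(exp(6*I*pi/7)), {3}: (exp(-4*I*pi/7))*(exp(2*I*pi/7)), {4}: (exp(4*I*pi/7))*(exp(-2*I*pi/7)), {5}: (exp(-2*I*pi/7))*(exp(-6*I*pi/7)), {6}: (exp(6*I*pi/7))*(exp(4*I*pi/7))
so (chi_4 * chi_5) takes values
  {0} -> 1, {1} -> exp(4*I*pi/7), {2} -> exp(-6*I*pi/7), {3} -> exp(-2*I*pi/7), {4} -> exp(2*I*pi/7), {5} -> exp(6*I*pi/7), {6} -> exp(-4*I*pi/7).
Now take the inner product of this character with each irreducible chi from the table, <chi_4*chi_5, chi> = (1/7) sum_C |C| (chi_4*chi_5)(C) conj(chi(C)):
  <chi_4*chi_5, chi_0> = (1/7)[1*(1)*conj(1) + 1*(exp(4*I*pi/7))*conj(1) + 1*(exp(-6*I*pi/7))*conj(1) + 1*(exp(-2*I*pi/7))*conj(1) + 1*(exp(2*I*pi/7))*conj(1) + 1*(exp(6*I*pi/7))*conj(1) + 1*(exp(-4*I*pi/7))*conj(1)]
      = (1/7)[(1) + (exp(4*I*pi/7)) + (exp(-6*I*pi/7)) + (exp(-2*I*pi/7)) + (exp(2*I*pi/7)) + (exp(6*I*pi/7)) + (exp(-4*I*pi/7))] = 0/7 = 0
  <chi_4*chi_5, chi_1> = (1/7)[1*(1)*conj(1) + 1*(exp(4*I*pi/7))*conj(exp(2*I*pi/7)) + 1*(exp(-6*I*pi/7))*conj(exp(4*I*pi/7)) + 1*(exp(-2*I*pi/7))*conj(exp(6*I*pi/7)) + 1*(exp(2*I*pi/7))*conj(exp(-6*I*pi/7)) + 1*(exp(6*I*pi/7))*conj(exp(-4*I*pi/7)) + 1*(exp(-4*I*pi/7))*conj(exp(-2*I*pi/7))]
      = (1/7)[(1) + (exp(2*I*pi/7)) + (exp(4*I*pi/7)) + (exp(6*I*pi/7)) + (exp(-6*I*pi/7)) + (exp(-4*I*pi/7)) + (exp(-2*I*pi/7))] = 0/7 = 0
  <chi_4*chi_5, chi_2> = (1/7)[1*(1)*conj(1) + 1*(exp(4*I*pi/7))*conj(exp(4*I*pi/7)) + 1*(exp(-6*I*pi/7))*conj(exp(-6*I*pi/7)) + 1*(exp(-2*I*pi/7))*conj(exp(-2*I*pi/7)) + 1*(exp(2*I*pi/7))*conj(exp(2*I*pi/7)) + 1*(exp(6*I*pi/7))*conj(exp(6*I*pi/7)) + 1*(exp(-4*I*pi/7))*conj(exp(-4*I*pi/7))]
      = (1/7)[(1) + (1) + (1) + (1) + (1) + (1) + (1)] = 7/7 = 1
  <chi_4*chi_5, chi_3> = (1/7)[1*(1)*conj(1) + 1*(exp(4*I*pi/7))*conj(exp(6*I*pi/7)) + 1*(exp(-6*I*pi/7))*conj(exp(-2*I*pi/7)) + 1*(exp(-2*I*pi/7))*conj(exp(4*I*pi/7)) + 1*(exp(2*I*pi/7))*conj(exp(-4*I*pi/7)) + 1*(exp(6*I*pi/7))*conj(exp(2*I*pi/7)) + 1*(exp(-4*I*pi/7))*conj(exp(-6*I*pi/7))]
      = (1/7)[(1) + (exp(-2*I*pi/7)) + (exp(-4*I*pi/7)) + (exp(-6*I*pi/7)) + (exp(6*I*pi/7)) + (exp(4*I*pi/7)) + (exp(2*I*pi/7))] = 0/7 = 0
  <chi_4*chi_5, chi_4> = (1/7)[1*(1)*conj(1) + 1*(exp(4*I*pi/7))*conj(exp(-6*I*pi/7)) + 1*(exp(-6*I*pi/7))*conj(exp(2*I*pi/7)) + 1*(exp(-2*I*pi/7))*conj(exp(-4*I*pi/7)) + 1*(exp(2*I*pi/7))*conj(exp(4*I*pi/7)) + 1*(exp(6*I*pi/7))*conj(exp(-2*I*pi/7)) + 1*(exp(-4*I*pi/7))*conj(exp(6*I*pi/7))]
      = (1/7)[(1) + (exp(-4*I*pi/7)) + (exp(6*I*pi/7)) + (exp(2*I*pi/7)) + (exp(-2*I*pi/7)) + (exp(-6*I*pi/7)) + (exp(4*I*pi/7))] = 0/7 = 0
  <chi_4*chi_5, chi_5> = (1/7)[1*(1)*conj(1) + 1*(exp(4*I*pi/7))*conj(exp(-4*I*pi/7)) + 1*(exp(-6*I*pi/7))*conj(exp(6*I*pi/7)) + 1*(exp(-2*I*pi/7))*conj(exp(2*I*pi/7)) + 1*(exp(2*I*pi/7))*conj(exp(-2*I*pi/7)) + 1*(exp(6*I*pi/7))*conj(exp(-6*I*pi/7)) + 1*(exp(-4*I*pi/7))*conj(exp(4*I*pi/7))]
      = (1/7)[(1) + (exp(-6*I*pi/7)) + (exp(2*I*pi/7)) + (exp(-4*I*pi/7)) + (exp(4*I*pi/7)) + (exp(-2*I*pi/7)) + (exp(6*I*pi/7))] = 0/7 = 0
  <chi_4*chi_5, chi_6> = (1/7)[1*(1)*conj(1) + 1*(exp(4*I*pi/7))*conj(exp(-2*I*pi/7)) + 1*(exp(-6*I*pi/7))*conj(exp(-4*I*pi/7)) + 1*(exp(-2*I*pi/7))*conj(exp(-6*I*pi/7)) + 1*(exp(2*I*pi/7))*conj(exp(6*I*pi/7)) + 1*(exp(6*I*pi/7))*conj(exp(4*I*pi/7)) + 1*(exp(-4*I*pi/7))*conj(exp(2*I*pi/7))]
      = (1/7)[(1) + (exp(6*I*pi/7)) + (exp(-2*I*pi/7)) + (exp(4*I*pi/7)) + (exp(-4*I*pi/7)) + (exp(2*I*pi/7)) + (exp(-6*I*pi/7))] = 0/7 = 0
(Exp terms are combined using exp(i*s)*conj(exp(i*t)) = exp(i*(s-t)), and sums of them are collapsed using the identity that for every m > 1 the m distinct m-th roots of unity sum to 0, e.g. 1 + exp(2*I*pi/3) + exp(-2*I*pi/3) = 0.)
Hence the multiplicities are chi_2: 1. Dimension check: dim(chi_4)*dim(chi_5) = 1*1 = 1 and sum (mult * dim) = 1*1 = 1.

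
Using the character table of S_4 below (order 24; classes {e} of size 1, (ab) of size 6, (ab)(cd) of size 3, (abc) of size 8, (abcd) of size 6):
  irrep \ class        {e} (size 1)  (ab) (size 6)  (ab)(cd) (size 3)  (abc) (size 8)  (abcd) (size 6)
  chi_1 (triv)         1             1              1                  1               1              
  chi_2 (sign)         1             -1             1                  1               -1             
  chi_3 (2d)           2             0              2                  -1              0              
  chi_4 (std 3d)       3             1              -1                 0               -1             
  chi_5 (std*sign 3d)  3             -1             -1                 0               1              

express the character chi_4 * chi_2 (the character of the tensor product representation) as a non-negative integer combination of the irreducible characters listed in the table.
chi_4 tensor chi_2 = chi_5 (all other irreducibles have multiplicity 0).

Why: The character of a tensor product is the pointwise product (chi_4 * chi_2)(C) = chi_4(C) * chi_2(C):
  {e}: (3)*(1), (ab): (1)*(-1), (ab)(cd): (-1)*(1), (abc): (0)*(1), (abcd): (-1)*(-1)
so (chi_4 * chi_2) takes values
  {e} -> 3, (ab) -> -1, (ab)(cd) -> -1, (abc) -> 0, (abcd) -> 1.
Now take the inner product of this character with each irreducible chi from the table, <chi_4*chi_2, chi> = (1/24) sum_C |C| (chi_4*chi_2)(C) conj(chi(C)):
  <chi_4*chi_2, chi_1> = (1/24)[1*(3)*conj(1) + 6*(-1)*conj(1) + 3*(-1)*conj(1) + 8*(0)*conj(1) + 6*(1)*conj(1)]
      = (1/24)[(3) + (-6) + (-3) + (0) + (6)] = 0/24 = 0
  <chi_4*chi_2, chi_2> = (1/24)[1*(3)*conj(1) + 6*(-1)*conj(-1) + 3*(-1)*conj(1) + 8*(0)*conj(1) + 6*(1)*conj(-1)]
      = (1/24)[(3) + (6) + (-3) + (0) + (-6)] = 0/24 = 0
  <chi_4*chi_2, chi_3> = (1/24)[1*(3)*conj(2) + 6*(-1)*conj(0) + 3*(-1)*conj(2) + 8*(0)*conj(-1) + 6*(1)*conj(0)]
      = (1/24)[(6) + (0) + (-6) + (0) + (0)] = 0/24 = 0
  <chi_4*chi_2, chi_4> = (1/24)[1*(3)*conj(3) + 6*(-1)*conj(1) + 3*(-1)*conj(-1) + 8*(0)*conj(0) + 6*(1)*conj(-1)]
      = (1/24)[(9) + (-6) + (3) + (0) + (-6)] = 0/24 = 0
  <chi_4*chi_2, chi_5> = (1/24)[1*(3)*conj(3) + 6*(-1)*conj(-1) + 3*(-1)*conj(-1) + 8*(0)*conj(0) + 6*(1)*conj(1)]
      = (1/24)[(9) + (6) + (3) + (0) + (6)] = 24/24 = 1
Hence the multiplicities are chi_5: 1. Dimension check: dim(chi_4)*dim(chi_2) = 3*1 = 3 and sum (mult * dim) = 1*3 = 3.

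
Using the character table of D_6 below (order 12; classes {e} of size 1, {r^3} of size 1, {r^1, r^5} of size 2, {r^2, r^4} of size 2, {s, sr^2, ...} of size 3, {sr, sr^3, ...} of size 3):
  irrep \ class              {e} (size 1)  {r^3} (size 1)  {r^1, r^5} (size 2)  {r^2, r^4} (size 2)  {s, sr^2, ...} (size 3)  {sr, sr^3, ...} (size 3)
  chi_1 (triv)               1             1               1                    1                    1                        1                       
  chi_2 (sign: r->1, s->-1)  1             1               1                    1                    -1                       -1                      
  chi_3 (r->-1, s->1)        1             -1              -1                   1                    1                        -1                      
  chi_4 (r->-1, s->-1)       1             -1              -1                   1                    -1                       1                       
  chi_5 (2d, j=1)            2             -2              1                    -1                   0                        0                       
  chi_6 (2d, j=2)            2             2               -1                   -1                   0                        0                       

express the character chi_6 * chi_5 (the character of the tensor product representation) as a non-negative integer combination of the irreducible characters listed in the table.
chi_6 tensor chi_5 = chi_3 + chi_4 + chi_5 (all other irreducibles have multiplicity 0).

Why: The character of a tensor product is the pointwise product (chi_6 * chi_5)(C) = chi_6(C) * chi_5(C):
  {e}: (2)*(2), {r^3}: (2)*(-2), {r^1, r^5}: (-1)*(1), {r^2, r^4}: (-1)*(-1), {s, sr^2, ...}: (0)*(0), {sr, sr^3, ...}: (0)*(0)
so (chi_6 * chi_5) takes values
  {e} -> 4, {r^3} -> -4, {r^1, r^5} -> -1, {r^2, r^4} -> 1, {s, sr^2, ...} -> 0, {sr, sr^3, ...} -> 0.
Now take the inner product of this character with each irreducible chi from the table, <chi_6*chi_5, chi> = (1/12) sum_C |C| (chi_6*chi_5)(C) conj(chi(C)):
  <chi_6*chi_5, chi_1> = (1/12)[1*(4)*conj(1) + 1*(-4)*conj(1) + 2*(-1)*conj(1) + 2*(1)*conj(1) + 3*(0)*conj(1) + 3*(0)*conj(1)]
      = (1/12)[(4) + (-4) + (-2) + (2) + (0) + (0)] = 0/12 = 0
  <chi_6*chi_5, chi_2> = (1/12)[1*(4)*conj(1) + 1*(-4)*conj(1) + 2*(-1)*conj(1) + 2*(1)*conj(1) + 3*(0)*conj(-1) + 3*(0)*conj(-1)]
      = (1/12)[(4) + (-4) + (-2) + (2) + (0) + (0)] = 0/12 = 0
  <chi_6*chi_5, chi_3> = (1/12)[1*(4)*conj(1) + 1*(-4)*conj(-1) + 2*(-1)*conj(-1) + 2*(1)*conj(1) + 3*(0)*conj(1) + 3*(0)*conj(-1)]
      = (1/12)[(4) + (4) + (2) + (2) + (0) + (0)] = 12/12 = 1
  <chi_6*chi_5, chi_4> = (1/12)[1*(4)*conj(1) + 1*(-4)*conj(-1) + 2*(-1)*conj(-1) + 2*(1)*conj(1) + 3*(0)*conj(-1) + 3*(0)*conj(1)]
      = (1/12)[(4) + (4) + (2) + (2) + (0) + (0)] = 12/12 = 1
  <chi_6*chi_5, chi_5> = (1/12)[1*(4)*conj(2) + 1*(-4)*conj(-2) + 2*(-1)*conj(1) + 2*(1)*conj(-1) + 3*(0)*conj(0) + 3*(0)*conj(0)]
      = (1/12)[(8) + (8) + (-2) + (-2) + (0) + (0)] = 12/12 = 1
  <chi_6*chi_5, chi_6> = (1/12)[1*(4)*conj(2) + 1*(-4)*conj(2) + 2*(-1)*conj(-1) + 2*(1)*conj(-1) + 3*(0)*conj(0) + 3*(0)*conj(0)]
      = (1/12)[(8) + (-8) + (2) + (-2) + (0) + (0)] = 0/12 = 0
Hence the multiplicities are chi_3: 1, chi_4: 1, chi_5: 1. Dimension check: dim(chi_6)*dim(chi_5) = 2*2 = 4 and sum (mult * dim) = 1*1 + 1*1 + 1*2 = 4.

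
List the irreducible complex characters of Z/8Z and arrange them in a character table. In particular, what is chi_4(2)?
Character table of Z/8Z (irreps indexed chi_0,...,chi_7 with chi_k(m) = zeta_8^(k*m), zeta_8 = exp(2*pi*i/8)):
  irrep \ class  {0} (size 1)  {1} (size 1)    {2} (size 1)  {3} (size 1)    {4} (size 1)  {5} (size 1)    {6} (size 1)  {7} (size 1)  
  chi_0          1             1               1             1               1             1               1             1             
  chi_1          1             exp(I*pi/4)     I             exp(3*I*pi/4)   -1            exp(-3*I*pi/4)  -I            exp(-I*pi/4)  
  chi_2          1             I               -1            -I              1             I               -1            -I            
  chi_3          1             exp(3*I*pi/4)   -I            exp(I*pi/4)     -1            exp(-I*pi/4)    I             exp(-3*I*pi/4)
  chi_4          1             -1              1             -1              1             -1              1             -1            
  chi_5          1             exp(-3*I*pi/4)  I             exp(-I*pi/4)    -1            exp(I*pi/4)     -I            exp(3*I*pi/4) 
  chi_6          1             -I              -1            I               1             -I              -1            I             
  chi_7          1             exp(-I*pi/4)    -I            exp(-3*I*pi/4)  -1            exp(3*I*pi/4)   I             exp(I*pi/4)   

Spot check: chi_4(2) = zeta_8^(4*2) = zeta_8^8 = 1.

Explanation: Z/8Z is abelian, so all 8 irreducible complex representations are 1-dimensional. They are given by chi_k(m) = zeta_8^(k*m) for k = 0,...,7. Row orthogonality: sum_m chi_k(m) conj(chi_l(m)) = 8 * [k = l].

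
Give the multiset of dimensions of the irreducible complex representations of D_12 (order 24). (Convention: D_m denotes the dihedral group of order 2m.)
Dimensions: 1, 1, 1, 1, 2, 2, 2, 2, 2

Proof sketch: There are 9 irreducibles (= number of conjugacy classes). Their dimensions d_i satisfy sum d_i^2 = |G| = 24: 1 + 1 + 1 + 1 + 4 + 4 + 4 + 4 + 4 = 24.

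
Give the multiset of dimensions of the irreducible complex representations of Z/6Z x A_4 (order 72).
Dimensions: 1, 1, 1, 1, 1, 1, 1, 1, 1, 1, 1, 1, 1, 1, 1, 1, 1, 1, 3, 3, 3, 3, 3, 3

Derivation: There are 24 irreducibles (= number of conjugacy classes). Their dimensions d_i satisfy sum d_i^2 = |G| = 72: 1 + 1 + 1 + 1 + 1 + 1 + 1 + 1 + 1 + 1 + 1 + 1 + 1 + 1 + 1 + 1 + 1 + 1 + 9 + 9 + 9 + 9 + 9 + 9 = 72. (For the product with Z/6Z: each of the 6 1-dim characters of Z/6Z tensors with each irrep of A_4, giving 6 copies of each A_4-dimension.)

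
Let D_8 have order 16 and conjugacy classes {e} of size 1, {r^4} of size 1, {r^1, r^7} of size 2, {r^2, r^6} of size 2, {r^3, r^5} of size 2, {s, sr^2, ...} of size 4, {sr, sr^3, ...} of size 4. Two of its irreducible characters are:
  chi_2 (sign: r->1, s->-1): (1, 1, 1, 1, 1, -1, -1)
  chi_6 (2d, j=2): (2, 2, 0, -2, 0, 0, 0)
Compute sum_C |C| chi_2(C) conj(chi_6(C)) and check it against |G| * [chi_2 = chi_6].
Sum = 0; so <chi_2, chi_6> = 0 (distinct irreducibles are orthogonal).

Justification: Compute term by term over conjugacy classes (|C| * chi_2(C) * conj(chi_6(C))):
  1*(1)*conj(2) + 1*(1)*conj(2) + 2*(1)*conj(0) + 2*(1)*conj(-2) + 2*(1)*conj(0) + 4*(-1)*conj(0) + 4*(-1)*conj(0)
  = (2) + (2) + (0) + (-4) + (0) + (0) + (0)
  = 0.
Dividing by |G| = 16 gives 0/16 = 0, matching the row-orthogonality relation <chi_2, chi_6> = [chi_2 = chi_6].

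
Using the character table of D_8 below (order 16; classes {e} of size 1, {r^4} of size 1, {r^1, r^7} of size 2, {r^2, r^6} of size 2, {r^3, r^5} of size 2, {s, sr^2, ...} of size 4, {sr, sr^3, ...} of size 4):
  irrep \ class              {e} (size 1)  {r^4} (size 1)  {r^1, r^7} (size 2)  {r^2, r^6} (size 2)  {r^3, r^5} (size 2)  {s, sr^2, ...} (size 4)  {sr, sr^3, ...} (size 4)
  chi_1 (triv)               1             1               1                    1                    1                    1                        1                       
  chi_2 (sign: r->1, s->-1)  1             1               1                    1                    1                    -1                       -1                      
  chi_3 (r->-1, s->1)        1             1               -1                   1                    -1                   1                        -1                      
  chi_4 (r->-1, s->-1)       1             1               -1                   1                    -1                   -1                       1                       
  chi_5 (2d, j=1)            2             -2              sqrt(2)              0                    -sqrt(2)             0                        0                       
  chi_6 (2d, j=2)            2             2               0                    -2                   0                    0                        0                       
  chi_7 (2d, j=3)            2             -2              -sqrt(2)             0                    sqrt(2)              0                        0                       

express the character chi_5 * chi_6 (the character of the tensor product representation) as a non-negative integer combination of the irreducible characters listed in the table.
chi_5 tensor chi_6 = chi_5 + chi_7 (all other irreducibles have multiplicity 0).

Argument: The character of a tensor product is the pointwise product (chi_5 * chi_6)(C) = chi_5(C) * chi_6(C):
  {e}: (2)*(2), {r^4}: (-2)*(2), {r^1, r^7}: (sqrt(2))*(0), {r^2, r^6}: (0)*(-2), {r^3, r^5}: (-sqrt(2))*(0), {s, sr^2, ...}: (0)*(0), {sr, sr^3, ...}: (0)*(0)
so (chi_5 * chi_6) takes values
  {e} -> 4, {r^4} -> -4, {r^1, r^7} -> 0, {r^2, r^6} -> 0, {r^3, r^5} -> 0, {s, sr^2, ...} -> 0, {sr, sr^3, ...} -> 0.
Now take the inner product of this character with each irreducible chi from the table, <chi_5*chi_6, chi> = (1/16) sum_C |C| (chi_5*chi_6)(C) conj(chi(C)):
  <chi_5*chi_6, chi_1> = (1/16)[1*(4)*conj(1) + 1*(-4)*conj(1) + 2*(0)*conj(1) + 2*(0)*conj(1) + 2*(0)*conj(1) + 4*(0)*conj(1) + 4*(0)*conj(1)]
      = (1/16)[(4) + (-4) + (0) + (0) + (0) + (0) + (0)] = 0/16 = 0
  <chi_5*chi_6, chi_2> = (1/16)[1*(4)*conj(1) + 1*(-4)*conj(1) + 2*(0)*conj(1) + 2*(0)*conj(1) + 2*(0)*conj(1) + 4*(0)*conj(-1) + 4*(0)*conj(-1)]
      = (1/16)[(4) + (-4) + (0) + (0) + (0) + (0) + (0)] = 0/16 = 0
  <chi_5*chi_6, chi_3> = (1/16)[1*(4)*conj(1) + 1*(-4)*conj(1) + 2*(0)*conj(-1) + 2*(0)*conj(1) + 2*(0)*conj(-1) + 4*(0)*conj(1) + 4*(0)*conj(-1)]
      = (1/16)[(4) + (-4) + (0) + (0) + (0) + (0) + (0)] = 0/16 = 0
  <chi_5*chi_6, chi_4> = (1/16)[1*(4)*conj(1) + 1*(-4)*conj(1) + 2*(0)*conj(-1) + 2*(0)*conj(1) + 2*(0)*conj(-1) + 4*(0)*conj(-1) + 4*(0)*conj(1)]
      = (1/16)[(4) + (-4) + (0) + (0) + (0) + (0) + (0)] = 0/16 = 0
  <chi_5*chi_6, chi_5> = (1/16)[1*(4)*conj(2) + 1*(-4)*conj(-2) + 2*(0)*conj(sqrt(2)) + 2*(0)*conj(0) + 2*(0)*conj(-sqrt(2)) + 4*(0)*conj(0) + 4*(0)*conj(0)]
      = (1/16)[(8) + (8) + (0) + (0) + (0) + (0) + (0)] = 16/16 = 1
  <chi_5*chi_6, chi_6> = (1/16)[1*(4)*conj(2) + 1*(-4)*conj(2) + 2*(0)*conj(0) + 2*(0)*conj(-2) + 2*(0)*conj(0) + 4*(0)*conj(0) + 4*(0)*conj(0)]
      = (1/16)[(8) + (-8) + (0) + (0) + (0) + (0) + (0)] = 0/16 = 0
  <chi_5*chi_6, chi_7> = (1/16)[1*(4)*conj(2) + 1*(-4)*conj(-2) + 2*(0)*conj(-sqrt(2)) + 2*(0)*conj(0) + 2*(0)*conj(sqrt(2)) + 4*(0)*conj(0) + 4*(0)*conj(0)]
      = (1/16)[(8) + (8) + (0) + (0) + (0) + (0) + (0)] = 16/16 = 1
Hence the multiplicities are chi_5: 1, chi_7: 1. Dimension check: dim(chi_5)*dim(chi_6) = 2*2 = 4 and sum (mult * dim) = 1*2 + 1*2 = 4.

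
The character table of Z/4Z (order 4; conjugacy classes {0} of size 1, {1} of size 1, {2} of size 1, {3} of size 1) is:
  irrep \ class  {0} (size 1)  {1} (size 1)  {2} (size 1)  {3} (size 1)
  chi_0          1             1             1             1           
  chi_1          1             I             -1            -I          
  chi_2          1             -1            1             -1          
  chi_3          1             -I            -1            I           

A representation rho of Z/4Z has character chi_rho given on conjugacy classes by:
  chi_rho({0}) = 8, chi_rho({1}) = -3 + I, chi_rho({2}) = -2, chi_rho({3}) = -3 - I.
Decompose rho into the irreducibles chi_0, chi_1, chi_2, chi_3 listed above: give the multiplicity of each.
Multiplicities: chi_0: 0, chi_1: 3, chi_2: 3, chi_3: 2.

Reasoning: Use <chi_rho, chi> = (1/|G|) sum_C |C| * chi_rho(C) * conj(chi(C)) with |G| = 4 for each irreducible chi in the table:
  <chi_rho, chi_0> = (1/4)[1*(8)*conj(1) + 1*(-3 + I)*conj(1) + 1*(-2)*conj(1) + 1*(-3 - I)*conj(1)]
      = (1/4)[(8) + (-3 + I) + (-2) + (-3 - I)] = 0/4 = 0
  <chi_rho, chi_1> = (1/4)[1*(8)*conj(1) + 1*(-3 + I)*conj(I) + 1*(-2)*conj(-1) + 1*(-3 - I)*conj(-I)]
      = (1/4)[(8) + (1 + 3*I) + (2) + (1 - 3*I)] = 12/4 = 3
  <chi_rho, chi_2> = (1/4)[1*(8)*conj(1) + 1*(-3 + I)*conj(-1) + 1*(-2)*conj(1) + 1*(-3 - I)*conj(-1)]
      = (1/4)[(8) + (3 - I) + (-2) + (3 + I)] = 12/4 = 3
  <chi_rho, chi_3> = (1/4)[1*(8)*conj(1) + 1*(-3 + I)*conj(-I) + 1*(-2)*conj(-1) + 1*(-3 - I)*conj(I)]
      = (1/4)[(8) + (-1 - 3*I) + (2) + (-1 + 3*I)] = 8/4 = 2
(Exp terms are combined using exp(i*s)*conj(exp(i*t)) = exp(i*(s-t)), and sums of them are collapsed using the identity that for every m > 1 the m distinct m-th roots of unity sum to 0, e.g. 1 + exp(2*I*pi/3) + exp(-2*I*pi/3) = 0.)
Dimension check: dim(rho) = sum (mult * dim) = 0*1 + 3*1 + 3*1 + 2*1 = 8 = chi_rho(e) = 8.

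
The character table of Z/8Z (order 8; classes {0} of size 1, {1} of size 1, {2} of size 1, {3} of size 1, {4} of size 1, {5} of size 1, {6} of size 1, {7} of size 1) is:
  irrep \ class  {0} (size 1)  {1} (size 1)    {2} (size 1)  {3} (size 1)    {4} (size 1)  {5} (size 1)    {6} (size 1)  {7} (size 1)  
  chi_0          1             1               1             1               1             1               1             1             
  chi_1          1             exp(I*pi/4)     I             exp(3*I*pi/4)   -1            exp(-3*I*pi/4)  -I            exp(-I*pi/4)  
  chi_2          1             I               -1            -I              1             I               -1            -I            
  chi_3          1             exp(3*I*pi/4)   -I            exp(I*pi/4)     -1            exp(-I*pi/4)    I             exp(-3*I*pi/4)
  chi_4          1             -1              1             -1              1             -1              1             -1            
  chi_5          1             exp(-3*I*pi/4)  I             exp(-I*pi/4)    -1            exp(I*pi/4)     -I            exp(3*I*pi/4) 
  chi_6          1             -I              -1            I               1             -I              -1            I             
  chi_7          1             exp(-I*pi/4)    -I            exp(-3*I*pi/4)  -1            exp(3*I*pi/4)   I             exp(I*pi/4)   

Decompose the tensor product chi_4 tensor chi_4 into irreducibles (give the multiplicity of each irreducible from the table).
chi_4 tensor chi_4 = chi_0 (all other irreducibles have multiplicity 0).

Working: The character of a tensor product is the pointwise product (chi_4 * chi_4)(C) = chi_4(C) * chi_4(C):
  {0}: (1)*(1), {1}: (-1)*(-1), {2}: (1)*(1), {3}: (-1)*(-1), {4}: (1)*(1), {5}: (-1)*(-1), {6}: (1)*(1), {7}: (-1)*(-1)
so (chi_4 * chi_4) takes values
  {0} -> 1, {1} -> 1, {2} -> 1, {3} -> 1, {4} -> 1, {5} -> 1, {6} -> 1, {7} -> 1.
Now take the inner product of this character with each irreducible chi from the table, <chi_4*chi_4, chi> = (1/8) sum_C |C| (chi_4*chi_4)(C) conj(chi(C)):
  <chi_4*chi_4, chi_0> = (1/8)[1*(1)*conj(1) + 1*(1)*conj(1) + 1*(1)*conj(1) + 1*(1)*conj(1) + 1*(1)*conj(1) + 1*(1)*conj(1) + 1*(1)*conj(1) + 1*(1)*conj(1)]
      = (1/8)[(1) + (1) + (1) + (1) + (1) + (1) + (1) + (1)] = 8/8 = 1
  <chi_4*chi_4, chi_1> = (1/8)[1*(1)*conj(1) + 1*(1)*conj(exp(I*pi/4)) + 1*(1)*conj(I) + 1*(1)*conj(exp(3*I*pi/4)) + 1*(1)*conj(-1) + 1*(1)*conj(exp(-3*I*pi/4)) + 1*(1)*conj(-I) + 1*(1)*conj(exp(-I*pi/4))]
      = (1/8)[(1) + (exp(-I*pi/4)) + (-I) + (exp(-3*I*pi/4)) + (-1) + (exp(3*I*pi/4)) + (I) + (exp(I*pi/4))] = 0/8 = 0
  <chi_4*chi_4, chi_2> = (1/8)[1*(1)*conj(1) + 1*(1)*conj(I) + 1*(1)*conj(-1) + 1*(1)*conj(-I) + 1*(1)*conj(1) + 1*(1)*conj(I) + 1*(1)*conj(-1) + 1*(1)*conj(-I)]
      = (1/8)[(1) + (-I) + (-1) + (I) + (1) + (-I) + (-1) + (I)] = 0/8 = 0
  <chi_4*chi_4, chi_3> = (1/8)[1*(1)*conj(1) + 1*(1)*conj(exp(3*I*pi/4)) + 1*(1)*conj(-I) + 1*(1)*conj(exp(I*pi/4)) + 1*(1)*conj(-1) + 1*(1)*conj(exp(-I*pi/4)) + 1*(1)*conj(I) + 1*(1)*conj(exp(-3*I*pi/4))]
      = (1/8)[(1) + (exp(-3*I*pi/4)) + (I) + (exp(-I*pi/4)) + (-1) + (exp(I*pi/4)) + (-I) + (exp(3*I*pi/4))] = 0/8 = 0
  <chi_4*chi_4, chi_4> = (1/8)[1*(1)*conj(1) + 1*(1)*conj(-1) + 1*(1)*conj(1) + 1*(1)*conj(-1) + 1*(1)*conj(1) + 1*(1)*conj(-1) + 1*(1)*conj(1) + 1*(1)*conj(-1)]
      = (1/8)[(1) + (-1) + (1) + (-1) + (1) + (-1) + (1) + (-1)] = 0/8 = 0
  <chi_4*chi_4, chi_5> = (1/8)[1*(1)*conj(1) + 1*(1)*conj(exp(-3*I*pi/4)) + 1*(1)*conj(I) + 1*(1)*conj(exp(-I*pi/4)) + 1*(1)*conj(-1) + 1*(1)*conj(exp(I*pi/4)) + 1*(1)*conj(-I) + 1*(1)*conj(exp(3*I*pi/4))]
      = (1/8)[(1) + (exp(3*I*pi/4)) + (-I) + (exp(I*pi/4)) + (-1) + (exp(-I*pi/4)) + (I) + (exp(-3*I*pi/4))] = 0/8 = 0
  <chi_4*chi_4, chi_6> = (1/8)[1*(1)*conj(1) + 1*(1)*conj(-I) + 1*(1)*conj(-1) + 1*(1)*conj(I) + 1*(1)*conj(1) + 1*(1)*conj(-I) + 1*(1)*conj(-1) + 1*(1)*conj(I)]
      = (1/8)[(1) + (I) + (-1) + (-I) + (1) + (I) + (-1) + (-I)] = 0/8 = 0
  <chi_4*chi_4, chi_7> = (1/8)[1*(1)*conj(1) + 1*(1)*conj(exp(-I*pi/4)) + 1*(1)*conj(-I) + 1*(1)*conj(exp(-3*I*pi/4)) + 1*(1)*conj(-1) + 1*(1)*conj(exp(3*I*pi/4)) + 1*(1)*conj(I) + 1*(1)*conj(exp(I*pi/4))]
      = (1/8)[(1) + (exp(I*pi/4)) + (I) + (exp(3*I*pi/4)) + (-1) + (exp(-3*I*pi/4)) + (-I) + (exp(-I*pi/4))] = 0/8 = 0
(Exp terms are combined using exp(i*s)*conj(exp(i*t)) = exp(i*(s-t)), and sums of them are collapsed using the identity that for every m > 1 the m distinct m-th roots of unity sum to 0, e.g. 1 + exp(2*I*pi/3) + exp(-2*I*pi/3) = 0.)
Hence the multiplicities are chi_0: 1. Dimension check: dim(chi_4)*dim(chi_4) = 1*1 = 1 and sum (mult * dim) = 1*1 = 1.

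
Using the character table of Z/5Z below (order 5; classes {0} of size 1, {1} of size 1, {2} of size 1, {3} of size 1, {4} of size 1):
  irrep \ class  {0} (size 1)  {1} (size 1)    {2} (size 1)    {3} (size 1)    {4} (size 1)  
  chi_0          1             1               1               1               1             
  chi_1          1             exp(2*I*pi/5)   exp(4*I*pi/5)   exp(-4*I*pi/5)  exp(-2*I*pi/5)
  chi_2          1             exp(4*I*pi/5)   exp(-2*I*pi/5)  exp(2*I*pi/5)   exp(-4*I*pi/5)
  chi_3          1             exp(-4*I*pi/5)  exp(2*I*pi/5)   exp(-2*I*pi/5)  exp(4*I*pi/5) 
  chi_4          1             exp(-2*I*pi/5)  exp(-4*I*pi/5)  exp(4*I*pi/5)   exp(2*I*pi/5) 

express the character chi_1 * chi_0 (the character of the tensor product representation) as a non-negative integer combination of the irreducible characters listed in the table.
chi_1 tensor chi_0 = chi_1 (all other irreducibles have multiplicity 0).

Solution. The character of a tensor product is the pointwise product (chi_1 * chi_0)(C) = chi_1(C) * chi_0(C):
  {0}: (1)*(1), {1}: (exp(2*I*pi/5))*(1), {2}: (exp(4*I*pi/5))*(1), {3}: (exp(-4*I*pi/5))*(1), {4}: (exp(-2*I*pi/5))*(1)
so (chi_1 * chi_0) takes values
  {0} -> 1, {1} -> exp(2*I*pi/5), {2} -> exp(4*I*pi/5), {3} -> exp(-4*I*pi/5), {4} -> exp(-2*I*pi/5).
Now take the inner product of this character with each irreducible chi from the table, <chi_1*chi_0, chi> = (1/5) sum_C |C| (chi_1*chi_0)(C) conj(chi(C)):
  <chi_1*chi_0, chi_0> = (1/5)[1*(1)*conj(1) + 1*(exp(2*I*pi/5))*conj(1) + 1*(exp(4*I*pi/5))*conj(1) + 1*(exp(-4*I*pi/5))*conj(1) + 1*(exp(-2*I*pi/5))*conj(1)]
      = (1/5)[(1) + (exp(2*I*pi/5)) + (exp(4*I*pi/5)) + (exp(-4*I*pi/5)) + (exp(-2*I*pi/5))] = 0/5 = 0
  <chi_1*chi_0, chi_1> = (1/5)[1*(1)*conj(1) + 1*(exp(2*I*pi/5))*conj(exp(2*I*pi/5)) + 1*(exp(4*I*pi/5))*conj(exp(4*I*pi/5)) + 1*(exp(-4*I*pi/5))*conj(exp(-4*I*pi/5)) + 1*(exp(-2*I*pi/5))*conj(exp(-2*I*pi/5))]
      = (1/5)[(1) + (1) + (1) + (1) + (1)] = 5/5 = 1
  <chi_1*chi_0, chi_2> = (1/5)[1*(1)*conj(1) + 1*(exp(2*I*pi/5))*conj(exp(4*I*pi/5)) + 1*(exp(4*I*pi/5))*conj(exp(-2*I*pi/5)) + 1*(exp(-4*I*pi/5))*conj(exp(2*I*pi/5)) + 1*(exp(-2*I*pi/5))*conj(exp(-4*I*pi/5))]
      = (1/5)[(1) + (exp(-2*I*pi/5)) + (exp(-4*I*pi/5)) + (exp(4*I*pi/5)) + (exp(2*I*pi/5))] = 0/5 = 0
  <chi_1*chi_0, chi_3> = (1/5)[1*(1)*conj(1) + 1*(exp(2*I*pi/5))*conj(exp(-4*I*pi/5)) + 1*(exp(4*I*pi/5))*conj(exp(2*I*pi/5)) + 1*(exp(-4*I*pi/5))*conj(exp(-2*I*pi/5)) + 1*(exp(-2*I*pi/5))*conj(exp(4*I*pi/5))]
      = (1/5)[(1) + (exp(-4*I*pi/5)) + (exp(2*I*pi/5)) + (exp(-2*I*pi/5)) + (exp(4*I*pi/5))] = 0/5 = 0
  <chi_1*chi_0, chi_4> = (1/5)[1*(1)*conj(1) + 1*(exp(2*I*pi/5))*conj(exp(-2*I*pi/5)) + 1*(exp(4*I*pi/5))*conj(exp(-4*I*pi/5)) + 1*(exp(-4*I*pi/5))*conj(exp(4*I*pi/5)) + 1*(exp(-2*I*pi/5))*conj(exp(2*I*pi/5))]
      = (1/5)[(1) + (exp(4*I*pi/5)) + (exp(-2*I*pi/5)) + (exp(2*I*pi/5)) + (exp(-4*I*pi/5))] = 0/5 = 0
(Exp terms are combined using exp(i*s)*conj(exp(i*t)) = exp(i*(s-t)), and sums of them are collapsed using the identity that for every m > 1 the m distinct m-th roots of unity sum to 0, e.g. 1 + exp(2*I*pi/3) + exp(-2*I*pi/3) = 0.)
Hence the multiplicities are chi_1: 1. Dimension check: dim(chi_1)*dim(chi_0) = 1*1 = 1 and sum (mult * dim) = 1*1 = 1.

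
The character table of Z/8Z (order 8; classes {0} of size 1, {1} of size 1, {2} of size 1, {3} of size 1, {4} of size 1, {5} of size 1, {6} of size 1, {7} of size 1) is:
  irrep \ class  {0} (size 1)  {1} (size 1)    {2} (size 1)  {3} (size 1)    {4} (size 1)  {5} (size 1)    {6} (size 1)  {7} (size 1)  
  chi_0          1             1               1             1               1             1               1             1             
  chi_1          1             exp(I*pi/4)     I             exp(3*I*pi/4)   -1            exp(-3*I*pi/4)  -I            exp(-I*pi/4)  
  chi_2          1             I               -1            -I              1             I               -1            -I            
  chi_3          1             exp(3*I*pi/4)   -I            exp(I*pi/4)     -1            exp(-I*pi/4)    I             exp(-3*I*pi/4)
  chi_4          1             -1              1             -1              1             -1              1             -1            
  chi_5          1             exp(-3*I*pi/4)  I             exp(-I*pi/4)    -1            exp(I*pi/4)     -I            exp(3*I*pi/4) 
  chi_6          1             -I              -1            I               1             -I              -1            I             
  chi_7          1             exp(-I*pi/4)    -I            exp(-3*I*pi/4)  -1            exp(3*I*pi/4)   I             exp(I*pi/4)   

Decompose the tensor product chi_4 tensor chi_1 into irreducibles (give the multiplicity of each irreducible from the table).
chi_4 tensor chi_1 = chi_5 (all other irreducibles have multiplicity 0).

Explanation: The character of a tensor product is the pointwise product (chi_4 * chi_1)(C) = chi_4(C) * chi_1(C):
  {0}: (1)*(1), {1}: (-1)*(exp(I*pi/4)), {2}: (1)*(I), {3}: (-1)*(exp(3*I*pi/4)), {4}: (1)*(-1), {5}: (-1)*(exp(-3*I*pi/4)), {6}: (1)*(-I), {7}: (-1)*(exp(-I*pi/4))
so (chi_4 * chi_1) takes values
  {0} -> 1, {1} -> -exp(I*pi/4), {2} -> I, {3} -> -exp(3*I*pi/4), {4} -> -1, {5} -> -exp(-3*I*pi/4), {6} -> -I, {7} -> -exp(-I*pi/4).
Now take the inner product of this character with each irreducible chi from the table, <chi_4*chi_1, chi> = (1/8) sum_C |C| (chi_4*chi_1)(C) conj(chi(C)):
  <chi_4*chi_1, chi_0> = (1/8)[1*(1)*conj(1) + 1*(-exp(I*pi/4))*conj(1) + 1*(I)*conj(1) + 1*(-exp(3*I*pi/4))*conj(1) + 1*(-1)*conj(1) + 1*(-exp(-3*I*pi/4))*conj(1) + 1*(-I)*conj(1) + 1*(-exp(-I*pi/4))*conj(1)]
      = (1/8)[(1) + (-exp(I*pi/4)) + (I) + (-exp(3*I*pi/4)) + (-1) + (-exp(-3*I*pi/4)) + (-I) + (-exp(-I*pi/4))] = 0/8 = 0
  <chi_4*chi_1, chi_1> = (1/8)[1*(1)*conj(1) + 1*(-exp(I*pi/4))*conj(exp(I*pi/4)) + 1*(I)*conj(I) + 1*(-exp(3*I*pi/4))*conj(exp(3*I*pi/4)) + 1*(-1)*conj(-1) + 1*(-exp(-3*I*pi/4))*conj(exp(-3*I*pi/4)) + 1*(-I)*conj(-I) + 1*(-exp(-I*pi/4))*conj(exp(-I*pi/4))]
      = (1/8)[(1) + (-1) + (1) + (-1) + (1) + (-1) + (1) + (-1)] = 0/8 = 0
  <chi_4*chi_1, chi_2> = (1/8)[1*(1)*conj(1) + 1*(-exp(I*pi/4))*conj(I) + 1*(I)*conj(-1) + 1*(-exp(3*I*pi/4))*conj(-I) + 1*(-1)*conj(1) + 1*(-exp(-3*I*pi/4))*conj(I) + 1*(-I)*conj(-1) + 1*(-exp(-I*pi/4))*conj(-I)]
      = (1/8)[(1) + (exp(3*I*pi/4)) + (-I) + (-exp(-3*I*pi/4)) + (-1) + (exp(-I*pi/4)) + (I) + (-exp(I*pi/4))] = 0/8 = 0
  <chi_4*chi_1, chi_3> = (1/8)[1*(1)*conj(1) + 1*(-exp(I*pi/4))*conj(exp(3*I*pi/4)) + 1*(I)*conj(-I) + 1*(-exp(3*I*pi/4))*conj(exp(I*pi/4)) + 1*(-1)*conj(-1) + 1*(-exp(-3*I*pi/4))*conj(exp(-I*pi/4)) + 1*(-I)*conj(I) + 1*(-exp(-I*pi/4))*conj(exp(-3*I*pi/4))]
      = (1/8)[(1) + (I) + (-1) + (-I) + (1) + (I) + (-1) + (-I)] = 0/8 = 0
  <chi_4*chi_1, chi_4> = (1/8)[1*(1)*conj(1) + 1*(-exp(I*pi/4))*conj(-1) + 1*(I)*conj(1) + 1*(-exp(3*I*pi/4))*conj(-1) + 1*(-1)*conj(1) + 1*(-exp(-3*I*pi/4))*conj(-1) + 1*(-I)*conj(1) + 1*(-exp(-I*pi/4))*conj(-1)]
      = (1/8)[(1) + (exp(I*pi/4)) + (I) + (exp(3*I*pi/4)) + (-1) + (exp(-3*I*pi/4)) + (-I) + (exp(-I*pi/4))] = 0/8 = 0
  <chi_4*chi_1, chi_5> = (1/8)[1*(1)*conj(1) + 1*(-exp(I*pi/4))*conj(exp(-3*I*pi/4)) + 1*(I)*conj(I) + 1*(-exp(3*I*pi/4))*conj(exp(-I*pi/4)) + 1*(-1)*conj(-1) + 1*(-exp(-3*I*pi/4))*conj(exp(I*pi/4)) + 1*(-I)*conj(-I) + 1*(-exp(-I*pi/4))*conj(exp(3*I*pi/4))]
      = (1/8)[(1) + (1) + (1) + (1) + (1) + (1) + (1) + (1)] = 8/8 = 1
  <chi_4*chi_1, chi_6> = (1/8)[1*(1)*conj(1) + 1*(-exp(I*pi/4))*conj(-I) + 1*(I)*conj(-1) + 1*(-exp(3*I*pi/4))*conj(I) + 1*(-1)*conj(1) + 1*(-exp(-3*I*pi/4))*conj(-I) + 1*(-I)*conj(-1) + 1*(-exp(-I*pi/4))*conj(I)]
      = (1/8)[(1) + (-exp(3*I*pi/4)) + (-I) + (exp(-3*I*pi/4)) + (-1) + (-exp(-I*pi/4)) + (I) + (exp(I*pi/4))] = 0/8 = 0
  <chi_4*chi_1, chi_7> = (1/8)[1*(1)*conj(1) + 1*(-exp(I*pi/4))*conj(exp(-I*pi/4)) + 1*(I)*conj(-I) + 1*(-exp(3*I*pi/4))*conj(exp(-3*I*pi/4)) + 1*(-1)*conj(-1) + 1*(-exp(-3*I*pi/4))*conj(exp(3*I*pi/4)) + 1*(-I)*conj(I) + 1*(-exp(-I*pi/4))*conj(exp(I*pi/4))]
      = (1/8)[(1) + (-I) + (-1) + (I) + (1) + (-I) + (-1) + (I)] = 0/8 = 0
(Exp terms are combined using exp(i*s)*conj(exp(i*t)) = exp(i*(s-t)), and sums of them are collapsed using the identity that for every m > 1 the m distinct m-th roots of unity sum to 0, e.g. 1 + exp(2*I*pi/3) + exp(-2*I*pi/3) = 0.)
Hence the multiplicities are chi_5: 1. Dimension check: dim(chi_4)*dim(chi_1) = 1*1 = 1 and sum (mult * dim) = 1*1 = 1.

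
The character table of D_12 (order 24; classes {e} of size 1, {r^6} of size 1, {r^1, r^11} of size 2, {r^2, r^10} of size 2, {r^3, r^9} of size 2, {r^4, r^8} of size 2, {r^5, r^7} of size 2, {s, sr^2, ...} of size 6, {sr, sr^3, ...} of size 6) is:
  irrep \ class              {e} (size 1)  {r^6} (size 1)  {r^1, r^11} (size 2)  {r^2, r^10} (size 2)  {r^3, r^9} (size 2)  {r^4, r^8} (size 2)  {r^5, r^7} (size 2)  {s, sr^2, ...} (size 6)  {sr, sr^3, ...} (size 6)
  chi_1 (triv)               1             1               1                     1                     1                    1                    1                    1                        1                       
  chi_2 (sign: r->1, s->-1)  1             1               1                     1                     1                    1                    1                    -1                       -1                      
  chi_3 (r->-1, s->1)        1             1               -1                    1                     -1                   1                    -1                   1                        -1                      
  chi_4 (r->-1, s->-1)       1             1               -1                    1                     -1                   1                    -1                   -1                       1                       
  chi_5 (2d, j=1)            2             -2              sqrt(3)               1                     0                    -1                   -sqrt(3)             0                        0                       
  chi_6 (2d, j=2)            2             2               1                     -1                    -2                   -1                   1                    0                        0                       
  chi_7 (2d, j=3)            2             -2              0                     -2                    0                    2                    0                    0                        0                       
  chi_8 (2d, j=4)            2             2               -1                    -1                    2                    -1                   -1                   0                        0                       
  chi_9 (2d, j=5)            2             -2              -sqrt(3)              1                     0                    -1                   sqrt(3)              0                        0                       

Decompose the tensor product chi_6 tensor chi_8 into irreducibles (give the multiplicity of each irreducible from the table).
chi_6 tensor chi_8 = chi_3 + chi_4 + chi_6 (all other irreducibles have multiplicity 0).

Explanation: The character of a tensor product is the pointwise product (chi_6 * chi_8)(C) = chi_6(C) * chi_8(C):
  {e}: (2)*(2), {r^6}: (2)*(2), {r^1, r^11}: (1)*(-1), {r^2, r^10}: (-1)*(-1), {r^3, r^9}: (-2)*(2), {r^4, r^8}: (-1)*(-1), {r^5, r^7}: (1)*(-1), {s, sr^2, ...}: (0)*(0), {sr, sr^3, ...}: (0)*(0)
so (chi_6 * chi_8) takes values
  {e} -> 4, {r^6} -> 4, {r^1, r^11} -> -1, {r^2, r^10} -> 1, {r^3, r^9} -> -4, {r^4, r^8} -> 1, {r^5, r^7} -> -1, {s, sr^2, ...} -> 0, {sr, sr^3, ...} -> 0.
Now take the inner product of this character with each irreducible chi from the table, <chi_6*chi_8, chi> = (1/24) sum_C |C| (chi_6*chi_8)(C) conj(chi(C)):
  <chi_6*chi_8, chi_1> = (1/24)[1*(4)*conj(1) + 1*(4)*conj(1) + 2*(-1)*conj(1) + 2*(1)*conj(1) + 2*(-4)*conj(1) + 2*(1)*conj(1) + 2*(-1)*conj(1) + 6*(0)*conj(1) + 6*(0)*conj(1)]
      = (1/24)[(4) + (4) + (-2) + (2) + (-8) + (2) + (-2) + (0) + (0)] = 0/24 = 0
  <chi_6*chi_8, chi_2> = (1/24)[1*(4)*conj(1) + 1*(4)*conj(1) + 2*(-1)*conj(1) + 2*(1)*conj(1) + 2*(-4)*conj(1) + 2*(1)*conj(1) + 2*(-1)*conj(1) + 6*(0)*conj(-1) + 6*(0)*conj(-1)]
      = (1/24)[(4) + (4) + (-2) + (2) + (-8) + (2) + (-2) + (0) + (0)] = 0/24 = 0
  <chi_6*chi_8, chi_3> = (1/24)[1*(4)*conj(1) + 1*(4)*conj(1) + 2*(-1)*conj(-1) + 2*(1)*conj(1) + 2*(-4)*conj(-1) + 2*(1)*conj(1) + 2*(-1)*conj(-1) + 6*(0)*conj(1) + 6*(0)*conj(-1)]
      = (1/24)[(4) + (4) + (2) + (2) + (8) + (2) + (2) + (0) + (0)] = 24/24 = 1
  <chi_6*chi_8, chi_4> = (1/24)[1*(4)*conj(1) + 1*(4)*conj(1) + 2*(-1)*conj(-1) + 2*(1)*conj(1) + 2*(-4)*conj(-1) + 2*(1)*conj(1) + 2*(-1)*conj(-1) + 6*(0)*conj(-1) + 6*(0)*conj(1)]
      = (1/24)[(4) + (4) + (2) + (2) + (8) + (2) + (2) + (0) + (0)] = 24/24 = 1
  <chi_6*chi_8, chi_5> = (1/24)[1*(4)*conj(2) + 1*(4)*conj(-2) + 2*(-1)*conj(sqrt(3)) + 2*(1)*conj(1) + 2*(-4)*conj(0) + 2*(1)*conj(-1) + 2*(-1)*conj(-sqrt(3)) + 6*(0)*conj(0) + 6*(0)*conj(0)]
      = (1/24)[(8) + (-8) + (-2*sqrt(3)) + (2) + (0) + (-2) + (2*sqrt(3)) + (0) + (0)] = 0/24 = 0
  <chi_6*chi_8, chi_6> = (1/24)[1*(4)*conj(2) + 1*(4)*conj(2) + 2*(-1)*conj(1) + 2*(1)*conj(-1) + 2*(-4)*conj(-2) + 2*(1)*conj(-1) + 2*(-1)*conj(1) + 6*(0)*conj(0) + 6*(0)*conj(0)]
      = (1/24)[(8) + (8) + (-2) + (-2) + (16) + (-2) + (-2) + (0) + (0)] = 24/24 = 1
  <chi_6*chi_8, chi_7> = (1/24)[1*(4)*conj(2) + 1*(4)*conj(-2) + 2*(-1)*conj(0) + 2*(1)*conj(-2) + 2*(-4)*conj(0) + 2*(1)*conj(2) + 2*(-1)*conj(0) + 6*(0)*conj(0) + 6*(0)*conj(0)]
      = (1/24)[(8) + (-8) + (0) + (-4) + (0) + (4) + (0) + (0) + (0)] = 0/24 = 0
  <chi_6*chi_8, chi_8> = (1/24)[1*(4)*conj(2) + 1*(4)*conj(2) + 2*(-1)*conj(-1) + 2*(1)*conj(-1) + 2*(-4)*conj(2) + 2*(1)*conj(-1) + 2*(-1)*conj(-1) + 6*(0)*conj(0) + 6*(0)*conj(0)]
      = (1/24)[(8) + (8) + (2) + (-2) + (-16) + (-2) + (2) + (0) + (0)] = 0/24 = 0
  <chi_6*chi_8, chi_9> = (1/24)[1*(4)*conj(2) + 1*(4)*conj(-2) + 2*(-1)*conj(-sqrt(3)) + 2*(1)*conj(1) + 2*(-4)*conj(0) + 2*(1)*conj(-1) + 2*(-1)*conj(sqrt(3)) + 6*(0)*conj(0) + 6*(0)*conj(0)]
      = (1/24)[(8) + (-8) + (2*sqrt(3)) + (2) + (0) + (-2) + (-2*sqrt(3)) + (0) + (0)] = 0/24 = 0
Hence the multiplicities are chi_3: 1, chi_4: 1, chi_6: 1. Dimension check: dim(chi_6)*dim(chi_8) = 2*2 = 4 and sum (mult * dim) = 1*1 + 1*1 + 1*2 = 4.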